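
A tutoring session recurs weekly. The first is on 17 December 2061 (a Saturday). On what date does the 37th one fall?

26 August 2062

The 37th occurrence is 36 intervals after the first: 36 × 7 = 252 days after 17 December 2061.
December has 31 days — 14 days to the end of December leaves 238.
January has 31 days (207 left).
February has 28 days (179 left).
March has 31 days (148 left).
April has 30 days (118 left).
May has 31 days (87 left).
June has 30 days (57 left).
July has 31 days (26 left).
26 days into August → 26 August 2062.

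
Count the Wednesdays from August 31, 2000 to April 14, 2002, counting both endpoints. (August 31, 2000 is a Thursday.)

84

August 31, 2000 is a Thursday; the first Wednesday on or after it is September 6, 2000 (6 days later).
From September 6, 2000 to April 14, 2002: 116 + 365 + 104 = 585 days (rest of 2000, 2001, to April 14, 2002 in 2002).
585 ÷ 7 = 83 full weeks with remainder 4, so 83 more Wednesdays after the first → 84.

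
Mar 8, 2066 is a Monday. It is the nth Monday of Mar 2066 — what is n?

2nd

Day 8 falls in week ⌈8/7⌉ of the month.
Days 1–7 hold the 1st Monday, 8–14 the 2nd, 15–21 the 3rd, 22–28 the 4th, 29–31 the 5th.
8 is in the range for the 2nd.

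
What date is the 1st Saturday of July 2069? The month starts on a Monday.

2069-07-06

July 2069 begins on a Monday, so the first Saturday is July 6 (5 days later).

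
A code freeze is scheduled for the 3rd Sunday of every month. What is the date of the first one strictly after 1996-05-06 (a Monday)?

1996-05-19

May 1996 starts on a Wednesday; its first Sunday is the 5th, so the 3rd Sunday is the 19th — 1996-05-19.
1996-05-19 is after 1996-05-06, so that is the next one.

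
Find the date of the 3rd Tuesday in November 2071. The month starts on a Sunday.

November 2071 begins on a Sunday, so the first Tuesday is November 3 (2 days later).
The 3rd Tuesday is 2 weeks later: 3 + 14 = 17.

2071-11-17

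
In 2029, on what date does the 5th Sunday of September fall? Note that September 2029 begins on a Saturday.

September 2029 begins on a Saturday, so the first Sunday is September 2 (1 day later).
The 5th Sunday is 4 weeks later: 2 + 28 = 30.

September 30, 2029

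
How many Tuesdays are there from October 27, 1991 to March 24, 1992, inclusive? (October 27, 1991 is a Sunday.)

22

October 27, 1991 is a Sunday; the first Tuesday on or after it is October 29, 1991 (2 days later).
From October 29, 1991 to March 24, 1992: 2 + 30 + 31 + 31 + 29 + 24 = 147 days (rest of October, November, December, January, February, March).
147 ÷ 7 = 21 full weeks with remainder 0, so 21 more Tuesdays after the first → 22.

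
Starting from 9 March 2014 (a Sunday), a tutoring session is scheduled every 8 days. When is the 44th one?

16 February 2015

The 44th occurrence is 43 intervals after the first: 43 × 8 = 344 days after 9 March 2014.
March has 31 days — 22 days to the end of March leaves 322.
April has 30 days (292 left).
May has 31 days (261 left).
June has 30 days (231 left).
July has 31 days (200 left).
August has 31 days (169 left).
September has 30 days (139 left).
October has 31 days (108 left).
November has 30 days (78 left).
December has 31 days (47 left).
January has 31 days (16 left).
16 days into February → 16 February 2015.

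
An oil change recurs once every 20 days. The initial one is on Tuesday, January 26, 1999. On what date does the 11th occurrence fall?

August 14, 1999

The 11th occurrence is 10 intervals after the first: 10 × 20 = 200 days after January 26, 1999.
January has 31 days — 5 days to the end of January leaves 195.
February has 28 days (167 left).
March has 31 days (136 left).
April has 30 days (106 left).
May has 31 days (75 left).
June has 30 days (45 left).
July has 31 days (14 left).
14 days into August → August 14, 1999.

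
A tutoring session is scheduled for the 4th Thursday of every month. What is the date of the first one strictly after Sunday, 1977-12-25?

1978-01-26

December 1977 starts on a Thursday; its first Thursday is the 1st, so the 4th Thursday is the 22nd — 1977-12-22.
That is not after 1977-12-25, so look at January 1978.
January 1978 starts on a Sunday; its first Thursday is the 5th, so the 4th Thursday is the 26th — 1978-01-26.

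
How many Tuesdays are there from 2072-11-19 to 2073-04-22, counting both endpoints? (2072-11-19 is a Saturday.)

22

2072-11-19 is a Saturday; the first Tuesday on or after it is 2072-11-22 (3 days later).
From 2072-11-22 to 2073-04-22: 8 + 31 + 31 + 28 + 31 + 22 = 151 days (rest of November, December, January, February, March, April).
151 ÷ 7 = 21 full weeks with remainder 4, so 21 more Tuesdays after the first → 22.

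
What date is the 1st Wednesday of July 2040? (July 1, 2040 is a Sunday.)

2040-07-04

July 2040 begins on a Sunday, so the first Wednesday is July 4 (3 days later).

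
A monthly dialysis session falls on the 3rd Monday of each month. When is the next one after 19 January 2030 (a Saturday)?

21 January 2030

January 2030 starts on a Tuesday; its first Monday is the 7th, so the 3rd Monday is the 21st — 21 January 2030.
21 January 2030 is after 19 January 2030, so that is the next one.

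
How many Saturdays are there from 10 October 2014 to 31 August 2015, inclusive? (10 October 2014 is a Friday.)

10 October 2014 is a Friday; the first Saturday on or after it is 11 October 2014 (1 day later).
From 11 October 2014 to 31 August 2015: 20 + 30 + 31 + 31 + 28 + 31 + 30 + 31 + 30 + 31 + 31 = 324 days (rest of October, November, December, January, February, March, April, May, June, July, August).
324 ÷ 7 = 46 full weeks with remainder 2, so 46 more Saturdays after the first → 47.

47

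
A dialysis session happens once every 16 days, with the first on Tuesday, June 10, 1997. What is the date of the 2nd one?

June 26, 1997

The 2nd occurrence is 1 interval after the first: 1 × 16 = 16 days after June 10, 1997.
16 days later is June 26, 1997.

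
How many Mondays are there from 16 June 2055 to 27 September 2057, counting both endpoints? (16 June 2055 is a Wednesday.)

16 June 2055 is a Wednesday; the first Monday on or after it is 21 June 2055 (5 days later).
From 21 June 2055 to 27 September 2057: 193 + 366 + 270 = 829 days (rest of 2055, 2056, to 27 September 2057 in 2057).
829 ÷ 7 = 118 full weeks with remainder 3, so 118 more Mondays after the first → 119.

119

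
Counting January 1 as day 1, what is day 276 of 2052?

January has 31 days (276 − 31 = 245 remain).
February has 29 days (245 − 29 = 216 remain).
March has 31 days (216 − 31 = 185 remain).
April has 30 days (185 − 30 = 155 remain).
May has 31 days (155 − 31 = 124 remain).
June has 30 days (124 − 30 = 94 remain).
July has 31 days (94 − 31 = 63 remain).
August has 31 days (63 − 31 = 32 remain).
September has 30 days (32 − 30 = 2 remain).
2 into October → October 2.

2052-10-02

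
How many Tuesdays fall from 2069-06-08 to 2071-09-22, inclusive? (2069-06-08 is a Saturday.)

120

2069-06-08 is a Saturday; the first Tuesday on or after it is 2069-06-11 (3 days later).
From 2069-06-11 to 2071-09-22: 203 + 365 + 265 = 833 days (rest of 2069, 2070, to 2071-09-22 in 2071).
833 ÷ 7 = 119 full weeks with remainder 0, so 119 more Tuesdays after the first → 120.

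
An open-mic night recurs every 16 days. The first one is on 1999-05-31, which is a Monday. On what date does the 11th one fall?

The 11th occurrence is 10 intervals after the first: 10 × 16 = 160 days after 1999-05-31.
May has 31 days — 0 days to the end of May leaves 160.
June has 30 days (130 left).
July has 31 days (99 left).
August has 31 days (68 left).
September has 30 days (38 left).
October has 31 days (7 left).
7 days into November → 1999-11-07.

1999-11-07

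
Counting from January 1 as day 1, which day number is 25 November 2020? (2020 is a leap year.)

Days in months before November: 31 + 29 + 31 + 30 + 31 + 30 + 31 + 31 + 30 + 31 = 305.
Plus 25 days into November → day 330.

330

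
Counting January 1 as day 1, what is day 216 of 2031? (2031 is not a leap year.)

2031-08-04

January has 31 days (216 − 31 = 185 remain).
February has 28 days (185 − 28 = 157 remain).
March has 31 days (157 − 31 = 126 remain).
April has 30 days (126 − 30 = 96 remain).
May has 31 days (96 − 31 = 65 remain).
June has 30 days (65 − 30 = 35 remain).
July has 31 days (35 − 31 = 4 remain).
4 into August → August 4.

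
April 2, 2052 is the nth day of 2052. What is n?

93

Days in months before April: 31 + 29 + 31 = 91.
Plus 2 days into April → day 93.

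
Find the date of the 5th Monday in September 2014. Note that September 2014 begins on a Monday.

September 2014 begins on a Monday, so the first Monday is September 1.
The 5th Monday is 4 weeks later: 1 + 28 = 29.

September 29, 2014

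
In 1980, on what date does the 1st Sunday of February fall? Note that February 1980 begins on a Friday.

February 1980 begins on a Friday, so the first Sunday is February 3 (2 days later).

February 3, 1980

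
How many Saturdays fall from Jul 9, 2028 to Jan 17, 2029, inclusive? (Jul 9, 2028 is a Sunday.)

Jul 9, 2028 is a Sunday; the first Saturday on or after it is Jul 15, 2028 (6 days later).
From Jul 15, 2028 to Jan 17, 2029: 16 + 31 + 30 + 31 + 30 + 31 + 17 = 186 days (rest of Jul, Aug, Sep, Oct, Nov, Dec, Jan).
186 ÷ 7 = 26 full weeks with remainder 4, so 26 more Saturdays after the first → 27.

27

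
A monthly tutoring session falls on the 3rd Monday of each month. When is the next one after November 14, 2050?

November 21, 2050

November 2050 starts on a Tuesday; its first Monday is the 7th, so the 3rd Monday is the 21st — November 21, 2050.
November 21, 2050 is after November 14, 2050, so that is the next one.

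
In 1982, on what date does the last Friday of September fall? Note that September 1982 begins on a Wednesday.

24 September 1982

September 1982 begins on a Wednesday, so the first Friday is September 3 (2 days later).
September 1982 has 30 days. Adding weeks: 3, 10, 17, 24 — the last one ≤ 30 is the 24th.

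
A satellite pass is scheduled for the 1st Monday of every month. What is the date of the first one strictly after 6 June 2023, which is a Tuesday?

June 2023 starts on a Thursday, so its 1st Monday is 5 June 2023 (4 days in).
That is not after 6 June 2023, so look at July 2023.
July 2023 starts on a Saturday, so its 1st Monday is 3 July 2023 (2 days in).

3 July 2023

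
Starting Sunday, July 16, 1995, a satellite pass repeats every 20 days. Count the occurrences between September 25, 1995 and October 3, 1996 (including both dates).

19

Occurrences land 20·i days after July 16, 1995 for i = 0, 1, 2, …
September 25, 1995 is 71 days after the start; 71 ÷ 20 = 3 remainder 11; since the remainder is 11, round up to i = 4. First occurrence in the window: #5 on October 4, 1995 (4×20 = 80 days in).
October 3, 1996 is 445 days after the start; 445 ÷ 20 = 22 remainder 5. Last occurrence in the window: #23 on September 28, 1996.
Occurrences #5 through #23: 19 in total.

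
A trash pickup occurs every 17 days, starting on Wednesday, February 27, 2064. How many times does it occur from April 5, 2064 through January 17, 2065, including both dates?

17

Occurrences land 17·i days after February 27, 2064 for i = 0, 1, 2, …
April 5, 2064 is 38 days after the start; 38 ÷ 17 = 2 remainder 4; since the remainder is 4, round up to i = 3. First occurrence in the window: #4 on April 18, 2064 (3×17 = 51 days in).
January 17, 2065 is 325 days after the start; 325 ÷ 17 = 19 remainder 2. Last occurrence in the window: #20 on January 15, 2065.
Occurrences #4 through #20: 17 in total.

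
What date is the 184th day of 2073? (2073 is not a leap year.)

July 3, 2073

January has 31 days (184 − 31 = 153 remain).
February has 28 days (153 − 28 = 125 remain).
March has 31 days (125 − 31 = 94 remain).
April has 30 days (94 − 30 = 64 remain).
May has 31 days (64 − 31 = 33 remain).
June has 30 days (33 − 30 = 3 remain).
3 into July → July 3.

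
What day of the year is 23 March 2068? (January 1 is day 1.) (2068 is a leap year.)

83

Days in months before March: 31 + 29 = 60.
Plus 23 days into March → day 83.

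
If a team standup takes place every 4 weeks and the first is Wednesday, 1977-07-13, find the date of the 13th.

1978-06-14

The 13th occurrence is 12 intervals after the first: 12 × 28 = 336 days after 1977-07-13.
July has 31 days — 18 days to the end of July leaves 318.
August has 31 days (287 left).
September has 30 days (257 left).
October has 31 days (226 left).
November has 30 days (196 left).
December has 31 days (165 left).
January has 31 days (134 left).
February has 28 days (106 left).
March has 31 days (75 left).
April has 30 days (45 left).
May has 31 days (14 left).
14 days into June → 1978-06-14.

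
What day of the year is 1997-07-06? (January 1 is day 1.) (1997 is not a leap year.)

187

Days in months before July: 31 + 28 + 31 + 30 + 31 + 30 = 181.
Plus 6 days into July → day 187.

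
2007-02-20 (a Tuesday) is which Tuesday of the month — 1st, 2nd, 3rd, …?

Day 20 falls in week ⌈20/7⌉ of the month.
Days 1–7 hold the 1st Tuesday, 8–14 the 2nd, 15–21 the 3rd, 22–28 the 4th, 29–31 the 5th.
20 is in the range for the 3rd.

3rd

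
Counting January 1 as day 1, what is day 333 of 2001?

29 November 2001

January has 31 days (333 − 31 = 302 remain).
February has 28 days (302 − 28 = 274 remain).
March has 31 days (274 − 31 = 243 remain).
April has 30 days (243 − 30 = 213 remain).
May has 31 days (213 − 31 = 182 remain).
June has 30 days (182 − 30 = 152 remain).
July has 31 days (152 − 31 = 121 remain).
August has 31 days (121 − 31 = 90 remain).
September has 30 days (90 − 30 = 60 remain).
October has 31 days (60 − 31 = 29 remain).
29 into November → November 29.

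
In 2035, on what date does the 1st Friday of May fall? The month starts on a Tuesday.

2035-05-04

May 2035 begins on a Tuesday, so the first Friday is May 4 (3 days later).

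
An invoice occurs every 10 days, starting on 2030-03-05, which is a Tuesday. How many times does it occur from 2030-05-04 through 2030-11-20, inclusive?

Occurrences land 10·i days after 2030-03-05 for i = 0, 1, 2, …
2030-05-04 is 60 days after the start; 60 ÷ 10 = 6 remainder 0. First occurrence in the window: #7 on 2030-05-04 (6×10 = 60 days in).
2030-11-20 is 260 days after the start; 260 ÷ 10 = 26 remainder 0. Last occurrence in the window: #27 on 2030-11-20.
Occurrences #7 through #27: 21 in total.

21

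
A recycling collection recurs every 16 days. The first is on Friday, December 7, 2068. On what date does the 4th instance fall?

January 24, 2069

The 4th occurrence is 3 intervals after the first: 3 × 16 = 48 days after December 7, 2068.
December has 31 days — 24 days to the end of December leaves 24.
24 days into January → January 24, 2069.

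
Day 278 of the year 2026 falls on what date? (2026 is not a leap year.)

January has 31 days (278 − 31 = 247 remain).
February has 28 days (247 − 28 = 219 remain).
March has 31 days (219 − 31 = 188 remain).
April has 30 days (188 − 30 = 158 remain).
May has 31 days (158 − 31 = 127 remain).
June has 30 days (127 − 30 = 97 remain).
July has 31 days (97 − 31 = 66 remain).
August has 31 days (66 − 31 = 35 remain).
September has 30 days (35 − 30 = 5 remain).
5 into October → October 5.

October 5, 2026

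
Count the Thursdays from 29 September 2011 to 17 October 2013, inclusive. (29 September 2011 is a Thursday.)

108

29 September 2011 is a Thursday; the first Thursday on or after it is 29 September 2011.
From 29 September 2011 to 17 October 2013: 93 + 366 + 290 = 749 days (rest of 2011, 2012, to 17 October 2013 in 2013).
749 ÷ 7 = 107 full weeks with remainder 0, so 107 more Thursdays after the first → 108.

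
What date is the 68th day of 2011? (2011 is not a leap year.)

2011-03-09

January has 31 days (68 − 31 = 37 remain).
February has 28 days (37 − 28 = 9 remain).
9 into March → March 9.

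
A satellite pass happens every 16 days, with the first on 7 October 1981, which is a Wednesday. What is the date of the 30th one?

14 January 1983

The 30th occurrence is 29 intervals after the first: 29 × 16 = 464 days after 7 October 1981.
October has 31 days — 24 days to the end of October leaves 440.
From end of October to end of 1981 is 61 days (379 left).
1982 has 365 days (14 left).
14 days into January → 14 January 1983.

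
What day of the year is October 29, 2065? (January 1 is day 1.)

Days in months before October: 31 + 28 + 31 + 30 + 31 + 30 + 31 + 31 + 30 = 273.
Plus 29 days into October → day 302.

302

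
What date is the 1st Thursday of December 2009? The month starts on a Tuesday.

3 December 2009

December 2009 begins on a Tuesday, so the first Thursday is December 3 (2 days later).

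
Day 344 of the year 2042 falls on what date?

January has 31 days (344 − 31 = 313 remain).
February has 28 days (313 − 28 = 285 remain).
March has 31 days (285 − 31 = 254 remain).
April has 30 days (254 − 30 = 224 remain).
May has 31 days (224 − 31 = 193 remain).
June has 30 days (193 − 30 = 163 remain).
July has 31 days (163 − 31 = 132 remain).
August has 31 days (132 − 31 = 101 remain).
September has 30 days (101 − 30 = 71 remain).
October has 31 days (71 − 31 = 40 remain).
November has 30 days (40 − 30 = 10 remain).
10 into December → December 10.

2042-12-10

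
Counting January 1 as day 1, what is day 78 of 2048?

Mar 18, 2048

Jan has 31 days (78 − 31 = 47 remain).
Feb has 29 days (47 − 29 = 18 remain).
18 into Mar → Mar 18.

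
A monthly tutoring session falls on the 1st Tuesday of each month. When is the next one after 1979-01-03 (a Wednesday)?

January 1979 starts on a Monday, so its 1st Tuesday is 1979-01-02 (1 day in).
That is not after 1979-01-03, so look at February 1979.
February 1979 starts on a Thursday, so its 1st Tuesday is 1979-02-06 (5 days in).

1979-02-06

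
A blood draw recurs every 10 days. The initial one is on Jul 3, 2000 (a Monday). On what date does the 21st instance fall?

Jan 19, 2001

The 21st occurrence is 20 intervals after the first: 20 × 10 = 200 days after Jul 3, 2000.
Jul has 31 days — 28 days to the end of Jul leaves 172.
Aug has 31 days (141 left).
Sep has 30 days (111 left).
Oct has 31 days (80 left).
Nov has 30 days (50 left).
Dec has 31 days (19 left).
19 days into Jan → Jan 19, 2001.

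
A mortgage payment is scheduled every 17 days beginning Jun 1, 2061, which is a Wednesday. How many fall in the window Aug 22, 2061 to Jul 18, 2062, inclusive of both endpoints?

20

Occurrences land 17·i days after Jun 1, 2061 for i = 0, 1, 2, …
Aug 22, 2061 is 82 days after the start; 82 ÷ 17 = 4 remainder 14; since the remainder is 14, round up to i = 5. First occurrence in the window: #6 on Aug 25, 2061 (5×17 = 85 days in).
Jul 18, 2062 is 412 days after the start; 412 ÷ 17 = 24 remainder 4. Last occurrence in the window: #25 on Jul 14, 2062.
Occurrences #6 through #25: 20 in total.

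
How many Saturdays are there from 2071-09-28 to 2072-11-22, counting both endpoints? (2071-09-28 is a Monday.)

2071-09-28 is a Monday; the first Saturday on or after it is 2071-10-03 (5 days later).
From 2071-10-03 to 2072-11-22: 89 + 327 = 416 days (rest of 2071, to 2072-11-22 in 2072).
416 ÷ 7 = 59 full weeks with remainder 3, so 59 more Saturdays after the first → 60.

60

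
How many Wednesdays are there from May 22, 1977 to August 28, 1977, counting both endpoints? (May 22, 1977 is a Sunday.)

14

May 22, 1977 is a Sunday; the first Wednesday on or after it is May 25, 1977 (3 days later).
From May 25, 1977 to August 28, 1977: 6 + 30 + 31 + 28 = 95 days (rest of May, June, July, August).
95 ÷ 7 = 13 full weeks with remainder 4, so 13 more Wednesdays after the first → 14.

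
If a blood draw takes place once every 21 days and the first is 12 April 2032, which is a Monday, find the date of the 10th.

The 10th occurrence is 9 intervals after the first: 9 × 21 = 189 days after 12 April 2032.
April has 30 days — 18 days to the end of April leaves 171.
May has 31 days (140 left).
June has 30 days (110 left).
July has 31 days (79 left).
August has 31 days (48 left).
September has 30 days (18 left).
18 days into October → 18 October 2032.

18 October 2032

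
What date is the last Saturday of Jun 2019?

The first Saturday of Jun 2019 is Jun 1.
Jun 2019 has 30 days. Adding weeks: 1, 8, 15, 22, 29 — the last one ≤ 30 is the 29th.

Jun 29, 2019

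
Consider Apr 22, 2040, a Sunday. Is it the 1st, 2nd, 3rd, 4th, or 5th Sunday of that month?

4th

Day 22 falls in week ⌈22/7⌉ of the month.
Days 1–7 hold the 1st Sunday, 8–14 the 2nd, 15–21 the 3rd, 22–28 the 4th, 29–31 the 5th.
22 is in the range for the 4th.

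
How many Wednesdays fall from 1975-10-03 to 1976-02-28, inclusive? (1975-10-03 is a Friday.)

21

1975-10-03 is a Friday; the first Wednesday on or after it is 1975-10-08 (5 days later).
From 1975-10-08 to 1976-02-28: 23 + 30 + 31 + 31 + 28 = 143 days (rest of October, November, December, January, February).
143 ÷ 7 = 20 full weeks with remainder 3, so 20 more Wednesdays after the first → 21.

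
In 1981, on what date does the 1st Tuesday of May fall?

1981-05-05

The first Tuesday of May 1981 is May 5.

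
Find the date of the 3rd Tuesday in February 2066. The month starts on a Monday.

16 February 2066

February 2066 begins on a Monday, so the first Tuesday is February 2 (1 day later).
The 3rd Tuesday is 2 weeks later: 2 + 14 = 16.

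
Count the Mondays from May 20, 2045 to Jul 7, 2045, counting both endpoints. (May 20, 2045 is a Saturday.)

May 20, 2045 is a Saturday; the first Monday on or after it is May 22, 2045 (2 days later).
From May 22, 2045 to Jul 7, 2045: 9 + 30 + 7 = 46 days (rest of May, Jun, Jul).
46 ÷ 7 = 6 full weeks with remainder 4, so 6 more Mondays after the first → 7.

7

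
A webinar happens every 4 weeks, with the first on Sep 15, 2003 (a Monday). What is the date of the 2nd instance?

The 2nd occurrence is 1 interval after the first: 1 × 28 = 28 days after Sep 15, 2003.
Sep has 30 days — 15 days to the end of Sep leaves 13.
13 days into Oct → Oct 13, 2003.

Oct 13, 2003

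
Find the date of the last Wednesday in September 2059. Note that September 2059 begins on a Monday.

September 2059 begins on a Monday, so the first Wednesday is September 3 (2 days later).
September 2059 has 30 days. Adding weeks: 3, 10, 17, 24 — the last one ≤ 30 is the 24th.

September 24, 2059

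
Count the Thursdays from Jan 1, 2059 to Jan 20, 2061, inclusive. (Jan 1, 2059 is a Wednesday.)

108

Jan 1, 2059 is a Wednesday; the first Thursday on or after it is Jan 2, 2059 (1 day later).
From Jan 2, 2059 to Jan 20, 2061: 363 + 366 + 20 = 749 days (rest of 2059, 2060, to Jan 20, 2061 in 2061).
749 ÷ 7 = 107 full weeks with remainder 0, so 107 more Thursdays after the first → 108.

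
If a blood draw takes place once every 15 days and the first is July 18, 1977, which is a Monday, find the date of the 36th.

The 36th occurrence is 35 intervals after the first: 35 × 15 = 525 days after July 18, 1977.
July has 31 days — 13 days to the end of July leaves 512.
From end of July to end of 1977 is 153 days (359 left).
January has 31 days (328 left).
February has 28 days (300 left).
March has 31 days (269 left).
April has 30 days (239 left).
May has 31 days (208 left).
June has 30 days (178 left).
July has 31 days (147 left).
August has 31 days (116 left).
September has 30 days (86 left).
October has 31 days (55 left).
November has 30 days (25 left).
25 days into December → December 25, 1978.

December 25, 1978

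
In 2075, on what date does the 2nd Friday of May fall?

May 2075 begins on a Wednesday, so the first Friday is May 3 (2 days later).
The 2nd Friday is 1 weeks later: 3 + 7 = 10.

2075-05-10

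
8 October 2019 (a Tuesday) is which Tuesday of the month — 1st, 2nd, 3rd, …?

2nd

Day 8 falls in week ⌈8/7⌉ of the month.
Days 1–7 hold the 1st Tuesday, 8–14 the 2nd, 15–21 the 3rd, 22–28 the 4th, 29–31 the 5th.
8 is in the range for the 2nd.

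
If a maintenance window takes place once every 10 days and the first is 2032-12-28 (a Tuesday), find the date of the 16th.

The 16th occurrence is 15 intervals after the first: 15 × 10 = 150 days after 2032-12-28.
December has 31 days — 3 days to the end of December leaves 147.
January has 31 days (116 left).
February has 28 days (88 left).
March has 31 days (57 left).
April has 30 days (27 left).
27 days into May → 2033-05-27.

2033-05-27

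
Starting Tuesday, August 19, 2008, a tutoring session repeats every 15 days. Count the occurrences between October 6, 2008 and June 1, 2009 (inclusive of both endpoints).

Occurrences land 15·i days after August 19, 2008 for i = 0, 1, 2, …
October 6, 2008 is 48 days after the start; 48 ÷ 15 = 3 remainder 3; since the remainder is 3, round up to i = 4. First occurrence in the window: #5 on October 18, 2008 (4×15 = 60 days in).
June 1, 2009 is 286 days after the start; 286 ÷ 15 = 19 remainder 1. Last occurrence in the window: #20 on May 31, 2009.
Occurrences #5 through #20: 16 in total.

16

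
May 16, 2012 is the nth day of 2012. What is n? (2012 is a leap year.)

Days in months before May: 31 + 29 + 31 + 30 = 121.
Plus 16 days into May → day 137.

137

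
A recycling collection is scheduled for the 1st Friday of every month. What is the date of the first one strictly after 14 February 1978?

February 1978 starts on a Wednesday, so its 1st Friday is 3 February 1978 (2 days in).
That is not after 14 February 1978, so look at March 1978.
March 1978 starts on a Wednesday, so its 1st Friday is 3 March 1978 (2 days in).

3 March 1978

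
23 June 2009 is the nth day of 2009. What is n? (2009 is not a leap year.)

174

Days in months before June: 31 + 28 + 31 + 30 + 31 = 151.
Plus 23 days into June → day 174.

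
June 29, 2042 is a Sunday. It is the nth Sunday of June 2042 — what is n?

Day 29 falls in week ⌈29/7⌉ of the month.
Days 1–7 hold the 1st Sunday, 8–14 the 2nd, 15–21 the 3rd, 22–28 the 4th, 29–31 the 5th.
29 is in the range for the 5th.

5th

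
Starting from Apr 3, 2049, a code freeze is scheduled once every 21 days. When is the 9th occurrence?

The 9th occurrence is 8 intervals after the first: 8 × 21 = 168 days after Apr 3, 2049.
Apr has 30 days — 27 days to the end of Apr leaves 141.
May has 31 days (110 left).
Jun has 30 days (80 left).
Jul has 31 days (49 left).
Aug has 31 days (18 left).
18 days into Sep → Sep 18, 2049.

Sep 18, 2049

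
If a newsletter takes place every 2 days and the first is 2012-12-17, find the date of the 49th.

2013-03-23

The 49th occurrence is 48 intervals after the first: 48 × 2 = 96 days after 2012-12-17.
December has 31 days — 14 days to the end of December leaves 82.
January has 31 days (51 left).
February has 28 days (23 left).
23 days into March → 2013-03-23.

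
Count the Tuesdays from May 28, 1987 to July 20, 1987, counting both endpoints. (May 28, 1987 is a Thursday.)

May 28, 1987 is a Thursday; the first Tuesday on or after it is June 2, 1987 (5 days later).
From June 2, 1987 to July 20, 1987: 28 + 20 = 48 days (rest of June, July).
48 ÷ 7 = 6 full weeks with remainder 6, so 6 more Tuesdays after the first → 7.

7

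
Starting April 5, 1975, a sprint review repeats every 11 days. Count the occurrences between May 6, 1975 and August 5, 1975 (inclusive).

Occurrences land 11·i days after April 5, 1975 for i = 0, 1, 2, …
May 6, 1975 is 31 days after the start; 31 ÷ 11 = 2 remainder 9; since the remainder is 9, round up to i = 3. First occurrence in the window: #4 on May 8, 1975 (3×11 = 33 days in).
August 5, 1975 is 122 days after the start; 122 ÷ 11 = 11 remainder 1. Last occurrence in the window: #12 on August 4, 1975.
Occurrences #4 through #12: 9 in total.

9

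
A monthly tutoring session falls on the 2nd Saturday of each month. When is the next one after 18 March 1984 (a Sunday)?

14 April 1984

March 1984 starts on a Thursday; its first Saturday is the 3rd, so the 2nd Saturday is the 10th — 10 March 1984.
That is not after 18 March 1984, so look at April 1984.
April 1984 starts on a Sunday; its first Saturday is the 7th, so the 2nd Saturday is the 14th — 14 April 1984.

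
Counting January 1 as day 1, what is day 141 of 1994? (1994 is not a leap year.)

May 21, 1994

Jan has 31 days (141 − 31 = 110 remain).
Feb has 28 days (110 − 28 = 82 remain).
Mar has 31 days (82 − 31 = 51 remain).
Apr has 30 days (51 − 30 = 21 remain).
21 into May → May 21.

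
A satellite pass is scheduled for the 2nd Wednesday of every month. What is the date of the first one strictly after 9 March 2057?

14 March 2057

March 2057 starts on a Thursday; its first Wednesday is the 7th, so the 2nd Wednesday is the 14th — 14 March 2057.
14 March 2057 is after 9 March 2057, so that is the next one.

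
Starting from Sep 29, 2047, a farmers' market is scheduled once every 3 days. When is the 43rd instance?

Feb 2, 2048

The 43rd occurrence is 42 intervals after the first: 42 × 3 = 126 days after Sep 29, 2047.
Sep has 30 days — 1 day to the end of Sep leaves 125.
Oct has 31 days (94 left).
Nov has 30 days (64 left).
Dec has 31 days (33 left).
Jan has 31 days (2 left).
2 days into Feb → Feb 2, 2048.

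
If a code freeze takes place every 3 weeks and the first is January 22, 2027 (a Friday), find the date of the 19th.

February 4, 2028

The 19th occurrence is 18 intervals after the first: 18 × 21 = 378 days after January 22, 2027.
January has 31 days — 9 days to the end of January leaves 369.
February has 28 days (341 left).
March has 31 days (310 left).
April has 30 days (280 left).
May has 31 days (249 left).
June has 30 days (219 left).
July has 31 days (188 left).
August has 31 days (157 left).
September has 30 days (127 left).
October has 31 days (96 left).
November has 30 days (66 left).
December has 31 days (35 left).
January has 31 days (4 left).
4 days into February → February 4, 2028.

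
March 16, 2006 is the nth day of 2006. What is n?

Days in months before March: 31 + 28 = 59.
Plus 16 days into March → day 75.

75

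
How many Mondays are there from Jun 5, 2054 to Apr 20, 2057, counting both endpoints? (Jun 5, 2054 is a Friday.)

Jun 5, 2054 is a Friday; the first Monday on or after it is Jun 8, 2054 (3 days later).
From Jun 8, 2054 to Apr 20, 2057: 206 + 365 + 366 + 110 = 1047 days (rest of 2054, 2055, 2056, to Apr 20, 2057 in 2057).
1047 ÷ 7 = 149 full weeks with remainder 4, so 149 more Mondays after the first → 150.

150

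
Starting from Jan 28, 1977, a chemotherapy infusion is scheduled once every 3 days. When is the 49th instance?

Jun 21, 1977

The 49th occurrence is 48 intervals after the first: 48 × 3 = 144 days after Jan 28, 1977.
Jan has 31 days — 3 days to the end of Jan leaves 141.
Feb has 28 days (113 left).
Mar has 31 days (82 left).
Apr has 30 days (52 left).
May has 31 days (21 left).
21 days into Jun → Jun 21, 1977.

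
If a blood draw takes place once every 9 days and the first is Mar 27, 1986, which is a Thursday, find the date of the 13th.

Jul 13, 1986

The 13th occurrence is 12 intervals after the first: 12 × 9 = 108 days after Mar 27, 1986.
Mar has 31 days — 4 days to the end of Mar leaves 104.
Apr has 30 days (74 left).
May has 31 days (43 left).
Jun has 30 days (13 left).
13 days into Jul → Jul 13, 1986.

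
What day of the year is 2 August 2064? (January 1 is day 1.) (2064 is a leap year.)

215

Days in months before August: 31 + 29 + 31 + 30 + 31 + 30 + 31 = 213.
Plus 2 days into August → day 215.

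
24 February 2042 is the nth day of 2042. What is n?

Days in months before February: 31 = 31.
Plus 24 days into February → day 55.

55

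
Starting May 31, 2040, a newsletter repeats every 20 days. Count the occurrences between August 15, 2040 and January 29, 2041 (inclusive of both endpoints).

9

Occurrences land 20·i days after May 31, 2040 for i = 0, 1, 2, …
August 15, 2040 is 76 days after the start; 76 ÷ 20 = 3 remainder 16; since the remainder is 16, round up to i = 4. First occurrence in the window: #5 on August 19, 2040 (4×20 = 80 days in).
January 29, 2041 is 243 days after the start; 243 ÷ 20 = 12 remainder 3. Last occurrence in the window: #13 on January 26, 2041.
Occurrences #5 through #13: 9 in total.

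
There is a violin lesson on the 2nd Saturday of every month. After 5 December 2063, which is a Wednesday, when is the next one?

December 2063 starts on a Saturday; its first Saturday is the 1st, so the 2nd Saturday is the 8th — 8 December 2063.
8 December 2063 is after 5 December 2063, so that is the next one.

8 December 2063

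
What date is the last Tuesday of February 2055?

23 February 2055

February 2055 begins on a Monday, so the first Tuesday is February 2 (1 day later).
February 2055 has 28 days. Adding weeks: 2, 9, 16, 23 — the last one ≤ 28 is the 23rd.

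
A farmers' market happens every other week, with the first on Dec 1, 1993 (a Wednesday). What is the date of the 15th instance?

Jun 15, 1994

The 15th occurrence is 14 intervals after the first: 14 × 14 = 196 days after Dec 1, 1993.
Dec has 31 days — 30 days to the end of Dec leaves 166.
Jan has 31 days (135 left).
Feb has 28 days (107 left).
Mar has 31 days (76 left).
Apr has 30 days (46 left).
May has 31 days (15 left).
15 days into Jun → Jun 15, 1994.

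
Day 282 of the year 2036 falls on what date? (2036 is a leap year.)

Oct 8, 2036

Jan has 31 days (282 − 31 = 251 remain).
Feb has 29 days (251 − 29 = 222 remain).
Mar has 31 days (222 − 31 = 191 remain).
Apr has 30 days (191 − 30 = 161 remain).
May has 31 days (161 − 31 = 130 remain).
Jun has 30 days (130 − 30 = 100 remain).
Jul has 31 days (100 − 31 = 69 remain).
Aug has 31 days (69 − 31 = 38 remain).
Sep has 30 days (38 − 30 = 8 remain).
8 into Oct → Oct 8.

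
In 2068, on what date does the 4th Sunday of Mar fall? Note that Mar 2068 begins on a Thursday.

Mar 25, 2068

Mar 2068 begins on a Thursday, so the first Sunday is Mar 4 (3 days later).
The 4th Sunday is 3 weeks later: 4 + 21 = 25.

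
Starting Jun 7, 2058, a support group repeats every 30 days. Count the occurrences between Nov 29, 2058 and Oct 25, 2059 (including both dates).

11

Occurrences land 30·i days after Jun 7, 2058 for i = 0, 1, 2, …
Nov 29, 2058 is 175 days after the start; 175 ÷ 30 = 5 remainder 25; since the remainder is 25, round up to i = 6. First occurrence in the window: #7 on Dec 4, 2058 (6×30 = 180 days in).
Oct 25, 2059 is 505 days after the start; 505 ÷ 30 = 16 remainder 25. Last occurrence in the window: #17 on Sep 30, 2059.
Occurrences #7 through #17: 11 in total.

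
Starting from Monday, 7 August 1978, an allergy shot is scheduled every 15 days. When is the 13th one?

3 February 1979

The 13th occurrence is 12 intervals after the first: 12 × 15 = 180 days after 7 August 1978.
August has 31 days — 24 days to the end of August leaves 156.
September has 30 days (126 left).
October has 31 days (95 left).
November has 30 days (65 left).
December has 31 days (34 left).
January has 31 days (3 left).
3 days into February → 3 February 1979.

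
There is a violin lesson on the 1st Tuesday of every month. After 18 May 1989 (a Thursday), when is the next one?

6 June 1989

May 1989 starts on a Monday, so its 1st Tuesday is 2 May 1989 (1 day in).
That is not after 18 May 1989, so look at June 1989.
June 1989 starts on a Thursday, so its 1st Tuesday is 6 June 1989 (5 days in).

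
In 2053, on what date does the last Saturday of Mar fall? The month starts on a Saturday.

Mar 2053 begins on a Saturday, so the first Saturday is Mar 1.
Mar 2053 has 31 days. Adding weeks: 1, 8, 15, 22, 29 — the last one ≤ 31 is the 29th.

Mar 29, 2053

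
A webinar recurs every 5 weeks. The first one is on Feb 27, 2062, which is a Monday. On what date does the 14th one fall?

May 28, 2063

The 14th occurrence is 13 intervals after the first: 13 × 35 = 455 days after Feb 27, 2062.
Feb has 28 days — 1 day to the end of Feb leaves 454.
From end of Feb to end of 2062 is 306 days (148 left).
Jan has 31 days (117 left).
Feb has 28 days (89 left).
Mar has 31 days (58 left).
Apr has 30 days (28 left).
28 days into May → May 28, 2063.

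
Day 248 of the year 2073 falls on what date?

Jan has 31 days (248 − 31 = 217 remain).
Feb has 28 days (217 − 28 = 189 remain).
Mar has 31 days (189 − 31 = 158 remain).
Apr has 30 days (158 − 30 = 128 remain).
May has 31 days (128 − 31 = 97 remain).
Jun has 30 days (97 − 30 = 67 remain).
Jul has 31 days (67 − 31 = 36 remain).
Aug has 31 days (36 − 31 = 5 remain).
5 into Sep → Sep 5.

Sep 5, 2073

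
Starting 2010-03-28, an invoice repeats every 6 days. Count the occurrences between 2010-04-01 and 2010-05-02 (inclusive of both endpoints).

5

Occurrences land 6·i days after 2010-03-28 for i = 0, 1, 2, …
2010-04-01 is 4 days after the start; 4 ÷ 6 = 0 remainder 4; since the remainder is 4, round up to i = 1. First occurrence in the window: #2 on 2010-04-03 (1×6 = 6 days in).
2010-05-02 is 35 days after the start; 35 ÷ 6 = 5 remainder 5. Last occurrence in the window: #6 on 2010-04-27.
Occurrences #2 through #6: 5 in total.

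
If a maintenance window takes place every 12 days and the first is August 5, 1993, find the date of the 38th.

The 38th occurrence is 37 intervals after the first: 37 × 12 = 444 days after August 5, 1993.
August has 31 days — 26 days to the end of August leaves 418.
From end of August to end of 1993 is 122 days (296 left).
January has 31 days (265 left).
February has 28 days (237 left).
March has 31 days (206 left).
April has 30 days (176 left).
May has 31 days (145 left).
June has 30 days (115 left).
July has 31 days (84 left).
August has 31 days (53 left).
September has 30 days (23 left).
23 days into October → October 23, 1994.

October 23, 1994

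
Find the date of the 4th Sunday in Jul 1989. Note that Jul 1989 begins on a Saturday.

Jul 23, 1989

Jul 1989 begins on a Saturday, so the first Sunday is Jul 2 (1 day later).
The 4th Sunday is 3 weeks later: 2 + 21 = 23.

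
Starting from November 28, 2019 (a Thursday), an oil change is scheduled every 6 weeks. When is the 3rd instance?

February 20, 2020

The 3rd occurrence is 2 intervals after the first: 2 × 42 = 84 days after November 28, 2019.
November has 30 days — 2 days to the end of November leaves 82.
December has 31 days (51 left).
January has 31 days (20 left).
20 days into February → February 20, 2020.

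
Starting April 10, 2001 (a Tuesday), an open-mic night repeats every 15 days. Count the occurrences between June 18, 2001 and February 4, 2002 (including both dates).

Occurrences land 15·i days after April 10, 2001 for i = 0, 1, 2, …
June 18, 2001 is 69 days after the start; 69 ÷ 15 = 4 remainder 9; since the remainder is 9, round up to i = 5. First occurrence in the window: #6 on June 24, 2001 (5×15 = 75 days in).
February 4, 2002 is 300 days after the start; 300 ÷ 15 = 20 remainder 0. Last occurrence in the window: #21 on February 4, 2002.
Occurrences #6 through #21: 16 in total.

16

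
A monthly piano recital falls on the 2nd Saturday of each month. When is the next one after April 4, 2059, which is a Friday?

April 2059 starts on a Tuesday; its first Saturday is the 5th, so the 2nd Saturday is the 12th — April 12, 2059.
April 12, 2059 is after April 4, 2059, so that is the next one.

April 12, 2059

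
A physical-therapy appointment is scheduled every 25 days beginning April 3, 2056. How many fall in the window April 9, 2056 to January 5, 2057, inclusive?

Occurrences land 25·i days after April 3, 2056 for i = 0, 1, 2, …
April 9, 2056 is 6 days after the start; 6 ÷ 25 = 0 remainder 6; since the remainder is 6, round up to i = 1. First occurrence in the window: #2 on April 28, 2056 (1×25 = 25 days in).
January 5, 2057 is 277 days after the start; 277 ÷ 25 = 11 remainder 2. Last occurrence in the window: #12 on January 3, 2057.
Occurrences #2 through #12: 11 in total.

11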